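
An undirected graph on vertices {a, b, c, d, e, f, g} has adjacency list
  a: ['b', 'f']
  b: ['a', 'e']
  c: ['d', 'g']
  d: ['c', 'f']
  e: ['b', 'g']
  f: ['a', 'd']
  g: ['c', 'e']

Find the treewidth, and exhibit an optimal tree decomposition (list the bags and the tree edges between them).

Treewidth 2.
One such decomposition:
Bags: B1 = {b, e, g}  B2 = {a, b, g}  B3 = {a, f, g}  B4 = {d, f, g}  B5 = {c, d, g}
Tree: B1–B2, B2–B3, B3–B4, B4–B5

Every bag has size at most 3, so the width is 3 − 1 = 2 and tw(G) ≤ 2. The edges g–e–b–a–f–d–c–g form a cycle, so G is not a tree and its treewidth is at least 2. Therefore the treewidth is 2.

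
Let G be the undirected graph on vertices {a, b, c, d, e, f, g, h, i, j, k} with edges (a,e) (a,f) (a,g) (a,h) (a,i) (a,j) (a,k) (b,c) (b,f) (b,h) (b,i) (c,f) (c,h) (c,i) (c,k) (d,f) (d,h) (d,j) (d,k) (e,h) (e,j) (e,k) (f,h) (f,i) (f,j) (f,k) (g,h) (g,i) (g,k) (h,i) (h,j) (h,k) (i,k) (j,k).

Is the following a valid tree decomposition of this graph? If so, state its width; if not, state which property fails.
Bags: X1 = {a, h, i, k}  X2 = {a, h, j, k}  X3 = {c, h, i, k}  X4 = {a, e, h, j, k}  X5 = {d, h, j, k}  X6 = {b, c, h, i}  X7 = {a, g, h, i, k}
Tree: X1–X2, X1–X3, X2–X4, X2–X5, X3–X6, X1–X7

No — vertex f appears in no bag.

A tree decomposition must satisfy three properties: every vertex lies in some bag; for every edge, both endpoints lie together in some bag; and for every vertex, the bags containing it form a connected subtree. Here vertex f appears in no bag, so the decomposition is invalid.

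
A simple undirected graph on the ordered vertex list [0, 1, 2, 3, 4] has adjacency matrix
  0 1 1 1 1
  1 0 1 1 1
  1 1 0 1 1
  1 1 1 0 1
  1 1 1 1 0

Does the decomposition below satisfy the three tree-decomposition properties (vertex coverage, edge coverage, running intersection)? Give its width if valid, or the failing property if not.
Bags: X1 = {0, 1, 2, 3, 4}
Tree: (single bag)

Every vertex of G appears in some bag (union = {0, 1, 2, 3, 4}); every edge is covered by a bag; and for each vertex v the set of bags containing v is connected in the bag tree. The decomposition is therefore valid. The largest bag has 5 vertices, so the width is 4.

Yes; width 4.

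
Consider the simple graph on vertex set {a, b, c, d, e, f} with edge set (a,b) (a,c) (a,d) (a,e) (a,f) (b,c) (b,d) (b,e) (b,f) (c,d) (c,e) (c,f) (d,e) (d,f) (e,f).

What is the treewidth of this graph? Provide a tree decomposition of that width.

Treewidth 5.
One such decomposition:
Bags: B1 = {a, b, c, d, e, f}
Tree: (single bag)

A single bag containing all 6 vertices is trivially a valid decomposition of width 5. On the other hand G contains the 6-clique {a, b, c, d, e, f}. A clique must lie in a single bag of any decomposition, so no decomposition can have width below 5. The upper and lower bounds meet at 5, so that is the treewidth.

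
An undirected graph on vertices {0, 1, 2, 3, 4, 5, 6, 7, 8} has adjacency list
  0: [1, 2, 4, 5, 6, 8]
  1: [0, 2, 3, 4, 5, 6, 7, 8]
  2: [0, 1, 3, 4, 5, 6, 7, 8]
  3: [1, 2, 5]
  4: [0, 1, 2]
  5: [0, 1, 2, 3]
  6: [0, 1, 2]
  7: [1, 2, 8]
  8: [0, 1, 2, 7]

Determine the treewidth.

A width-3 tree decomposition is:
Bags: B1 = {0, 1, 2, 8}  B2 = {1, 2, 7, 8}  B3 = {0, 1, 2, 4}  B4 = {0, 1, 2, 5}  B5 = {1, 2, 3, 5}  B6 = {0, 1, 2, 6}
Tree: B1–B2, B1–B3, B1–B4, B4–B5, B3–B6
The largest bag has 4 vertices, giving width 3; this decomposition certifies tw(G) ≤ 3. For the lower bound, the 4 vertices {0, 1, 2, 8} are pairwise adjacent, and any tree decomposition puts a clique entirely inside one bag — forcing width ≥ 3. Therefore the treewidth is 3.

3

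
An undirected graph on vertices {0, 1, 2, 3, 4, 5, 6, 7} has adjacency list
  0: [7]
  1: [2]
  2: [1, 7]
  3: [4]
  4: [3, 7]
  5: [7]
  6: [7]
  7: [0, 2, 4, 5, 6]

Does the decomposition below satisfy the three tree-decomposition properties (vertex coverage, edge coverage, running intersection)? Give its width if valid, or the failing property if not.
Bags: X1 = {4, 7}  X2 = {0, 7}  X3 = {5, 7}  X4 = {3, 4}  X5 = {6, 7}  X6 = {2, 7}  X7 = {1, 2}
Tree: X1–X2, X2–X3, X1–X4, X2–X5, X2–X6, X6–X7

Vertex coverage: the bags together contain {0, 1, 2, 3, 4, 5, 6, 7}, the full vertex set. Edge coverage: each edge of G has both endpoints in at least one bag. Running intersection: for every vertex, the bags containing it form a connected subtree. All three properties hold, so this is a valid tree decomposition of width max|bag| − 1 = 1, and hence tw(G) ≤ 1.

Yes; width 1.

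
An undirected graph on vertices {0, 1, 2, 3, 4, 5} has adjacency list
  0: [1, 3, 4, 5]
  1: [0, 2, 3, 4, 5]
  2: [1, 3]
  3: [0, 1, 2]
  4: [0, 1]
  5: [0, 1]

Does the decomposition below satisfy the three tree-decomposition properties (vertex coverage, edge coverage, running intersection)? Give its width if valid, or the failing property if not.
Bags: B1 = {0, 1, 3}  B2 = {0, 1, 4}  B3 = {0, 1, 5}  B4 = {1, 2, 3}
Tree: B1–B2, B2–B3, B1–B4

Every vertex of G appears in some bag (union = {0, 1, 2, 3, 4, 5}); every edge is covered by a bag; and for each vertex v the set of bags containing v is connected in the bag tree. The decomposition is therefore valid. The largest bag has 3 vertices, so the width is 2.

Yes; width 2.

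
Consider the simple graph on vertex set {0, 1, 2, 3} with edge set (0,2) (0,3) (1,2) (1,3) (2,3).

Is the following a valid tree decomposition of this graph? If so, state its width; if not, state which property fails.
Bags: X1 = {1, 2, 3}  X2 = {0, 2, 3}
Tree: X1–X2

Every vertex of G appears in some bag (union = {0, 1, 2, 3}); every edge is covered by a bag; and for each vertex v the set of bags containing v is connected in the bag tree. The decomposition is therefore valid. The largest bag has 3 vertices, so the width is 2.

Yes; width 2.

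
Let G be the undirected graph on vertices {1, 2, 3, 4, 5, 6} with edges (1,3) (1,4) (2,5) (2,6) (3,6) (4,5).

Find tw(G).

A width-2 tree decomposition is:
Bags: B1 = {2, 5, 6}  B2 = {3, 5, 6}  B3 = {1, 3, 5}  B4 = {1, 4, 5}
Tree: B1–B2, B2–B3, B3–B4
Every bag has size at most 3, so the width is 3 − 1 = 2 and tw(G) ≤ 2. Since 5–2–6–3–1–4–5 is a cycle in G, G is not acyclic. Forests are exactly the graphs of treewidth ≤ 1, so tw(G) ≥ 2. The upper and lower bounds meet at 2, so that is the treewidth.

2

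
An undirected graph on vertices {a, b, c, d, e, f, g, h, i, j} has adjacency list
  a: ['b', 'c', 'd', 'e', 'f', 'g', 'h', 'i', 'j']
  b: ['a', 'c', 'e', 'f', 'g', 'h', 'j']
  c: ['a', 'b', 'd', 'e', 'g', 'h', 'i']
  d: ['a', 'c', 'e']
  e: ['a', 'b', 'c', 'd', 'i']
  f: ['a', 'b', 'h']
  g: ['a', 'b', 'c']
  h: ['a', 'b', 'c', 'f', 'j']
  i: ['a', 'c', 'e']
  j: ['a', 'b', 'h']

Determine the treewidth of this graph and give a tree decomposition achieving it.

Treewidth 3.
Bags: B1 = {a, b, c, g}  B2 = {a, b, c, e}  B3 = {a, b, c, h}  B4 = {a, b, h, j}  B5 = {a, b, f, h}  B6 = {a, c, e, i}  B7 = {a, c, d, e}
Tree: B1–B2, B1–B3, B3–B4, B3–B5, B2–B6, B6–B7

The largest bag has 4 vertices, giving width 3; this decomposition certifies tw(G) ≤ 3. On the other hand G contains the 4-clique {a, c, d, e}. A clique must lie in a single bag of any decomposition, so no decomposition can have width below 3. Hence tw(G) = 3 exactly.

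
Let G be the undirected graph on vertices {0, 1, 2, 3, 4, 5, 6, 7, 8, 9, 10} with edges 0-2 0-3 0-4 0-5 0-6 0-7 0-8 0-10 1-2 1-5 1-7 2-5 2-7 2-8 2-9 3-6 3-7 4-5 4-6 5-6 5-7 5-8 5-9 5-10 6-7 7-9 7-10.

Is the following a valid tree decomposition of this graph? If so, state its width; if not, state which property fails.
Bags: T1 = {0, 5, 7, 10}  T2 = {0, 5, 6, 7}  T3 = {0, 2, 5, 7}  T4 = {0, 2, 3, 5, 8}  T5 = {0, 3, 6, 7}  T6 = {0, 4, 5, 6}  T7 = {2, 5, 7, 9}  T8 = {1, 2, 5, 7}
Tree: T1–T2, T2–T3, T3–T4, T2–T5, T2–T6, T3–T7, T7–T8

A tree decomposition must satisfy three properties: every vertex lies in some bag; for every edge, both endpoints lie together in some bag; and for every vertex, the bags containing it form a connected subtree. Here bags containing vertex 3 are not connected in the tree, so the decomposition is invalid.

No — bags containing vertex 3 are not connected in the tree.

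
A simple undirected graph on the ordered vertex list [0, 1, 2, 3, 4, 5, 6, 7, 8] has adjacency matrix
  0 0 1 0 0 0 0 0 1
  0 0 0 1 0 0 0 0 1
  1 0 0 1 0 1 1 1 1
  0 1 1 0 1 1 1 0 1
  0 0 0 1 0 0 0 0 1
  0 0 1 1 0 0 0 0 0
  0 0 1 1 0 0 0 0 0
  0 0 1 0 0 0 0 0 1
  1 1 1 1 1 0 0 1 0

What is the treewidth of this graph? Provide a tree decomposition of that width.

The largest bag has 3 vertices, giving width 2; this decomposition certifies tw(G) ≤ 2. On the other hand G contains the 3-clique {1, 3, 8}. A clique must lie in a single bag of any decomposition, so no decomposition can have width below 2. Hence tw(G) = 2 exactly.

Treewidth 2.
One optimal decomposition is:
Bags: B1 = {3, 4, 8}  B2 = {2, 3, 8}  B3 = {2, 7, 8}  B4 = {2, 3, 5}  B5 = {0, 2, 8}  B6 = {2, 3, 6}  B7 = {1, 3, 8}
Tree: B1–B2, B2–B3, B2–B4, B2–B5, B4–B6, B1–B7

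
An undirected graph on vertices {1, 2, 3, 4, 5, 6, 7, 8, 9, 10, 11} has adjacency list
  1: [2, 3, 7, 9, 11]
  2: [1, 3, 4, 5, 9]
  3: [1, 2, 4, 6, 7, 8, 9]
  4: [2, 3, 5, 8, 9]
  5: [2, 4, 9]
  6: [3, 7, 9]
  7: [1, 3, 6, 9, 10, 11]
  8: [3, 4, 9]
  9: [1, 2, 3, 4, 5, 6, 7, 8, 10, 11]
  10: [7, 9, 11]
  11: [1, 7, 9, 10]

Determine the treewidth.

A width-3 tree decomposition is:
Bags: B1 = {2, 3, 4, 9}  B2 = {1, 2, 3, 9}  B3 = {2, 4, 5, 9}  B4 = {1, 3, 7, 9}  B5 = {3, 4, 8, 9}  B6 = {3, 6, 7, 9}  B7 = {1, 7, 9, 11}  B8 = {7, 9, 10, 11}
Tree: B1–B2, B1–B3, B2–B4, B1–B5, B4–B6, B4–B7, B7–B8
Each bag holds 4 vertices, so the decomposition has width 3, which upper-bounds the treewidth. Conversely, {1, 7, 9, 11} is a clique of size 4, and the vertices of any clique must share a bag in every tree decomposition; so some bag has ≥ 4 vertices and tw(G) ≥ 3. Therefore the treewidth is 3.

3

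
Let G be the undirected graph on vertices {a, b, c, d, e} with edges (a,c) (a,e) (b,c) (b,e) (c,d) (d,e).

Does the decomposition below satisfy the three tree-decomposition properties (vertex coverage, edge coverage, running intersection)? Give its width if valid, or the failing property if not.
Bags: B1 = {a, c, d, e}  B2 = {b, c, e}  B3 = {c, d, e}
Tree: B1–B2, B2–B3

No — bags containing vertex d are not connected in the tree.

A tree decomposition must satisfy three properties: every vertex lies in some bag; for every edge, both endpoints lie together in some bag; and for every vertex, the bags containing it form a connected subtree. Here bags containing vertex d are not connected in the tree, so the decomposition is invalid.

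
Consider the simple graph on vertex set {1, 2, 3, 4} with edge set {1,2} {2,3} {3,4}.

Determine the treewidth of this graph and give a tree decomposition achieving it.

Treewidth 1.
One optimal decomposition is:
Bags: B1 = {3, 4}  B2 = {2, 3}  B3 = {1, 2}
Tree: B1–B2, B2–B3

Every bag has size at most 2, so the width is 2 − 1 = 1 and tw(G) ≤ 1. G has an edge, so its treewidth is at least 1. The upper and lower bounds meet at 1, so that is the treewidth.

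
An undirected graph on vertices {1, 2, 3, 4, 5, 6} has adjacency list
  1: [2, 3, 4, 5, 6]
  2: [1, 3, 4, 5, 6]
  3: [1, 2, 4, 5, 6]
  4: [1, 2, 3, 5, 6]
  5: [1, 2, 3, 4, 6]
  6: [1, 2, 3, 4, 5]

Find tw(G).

5

A width-5 tree decomposition is:
Bags: B1 = {1, 2, 3, 4, 5, 6}
Tree: (single bag)
A single bag containing all 6 vertices is trivially a valid decomposition of width 5. For the lower bound, the 6 vertices {1, 2, 3, 4, 5, 6} are pairwise adjacent, and any tree decomposition puts a clique entirely inside one bag — forcing width ≥ 5. Combining the bounds, tw(G) = 5.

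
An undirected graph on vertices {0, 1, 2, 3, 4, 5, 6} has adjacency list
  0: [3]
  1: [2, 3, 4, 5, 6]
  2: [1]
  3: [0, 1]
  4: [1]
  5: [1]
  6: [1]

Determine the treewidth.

1

A width-1 tree decomposition is:
Bags: B1 = {1, 2}  B2 = {1, 6}  B3 = {1, 5}  B4 = {1, 3}  B5 = {0, 3}  B6 = {1, 4}
Tree: B1–B2, B1–B3, B1–B4, B4–B5, B1–B6
Every bag has size at most 2, so the width is 2 − 1 = 1 and tw(G) ≤ 1. Any graph with an edge has treewidth ≥ 1, and G has the edge 2–1. Combining the bounds, tw(G) = 1.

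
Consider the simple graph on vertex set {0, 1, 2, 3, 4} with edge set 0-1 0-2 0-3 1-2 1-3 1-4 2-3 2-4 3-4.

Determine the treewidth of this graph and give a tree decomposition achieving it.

Every bag has size at most 4, so the width is 4 − 1 = 3 and tw(G) ≤ 3. Conversely, {0, 1, 2, 3} is a clique of size 4, and the vertices of any clique must share a bag in every tree decomposition; so some bag has ≥ 4 vertices and tw(G) ≥ 3. The upper and lower bounds meet at 3, so that is the treewidth.

Treewidth 3.
One optimal decomposition is:
Bags: B1 = {1, 2, 3, 4}  B2 = {0, 1, 2, 3}
Tree: B1–B2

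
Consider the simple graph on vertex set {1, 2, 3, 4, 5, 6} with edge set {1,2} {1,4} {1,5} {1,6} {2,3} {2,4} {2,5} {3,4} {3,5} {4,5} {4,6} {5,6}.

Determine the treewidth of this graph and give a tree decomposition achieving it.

Treewidth 3.
One such decomposition:
Bags: B1 = {1, 2, 4, 5}  B2 = {1, 4, 5, 6}  B3 = {2, 3, 4, 5}
Tree: B1–B2, B1–B3

Every bag has size at most 4, so the width is 4 − 1 = 3 and tw(G) ≤ 3. For the lower bound, the 4 vertices {1, 2, 4, 5} are pairwise adjacent, and any tree decomposition puts a clique entirely inside one bag — forcing width ≥ 3. Hence tw(G) = 3 exactly.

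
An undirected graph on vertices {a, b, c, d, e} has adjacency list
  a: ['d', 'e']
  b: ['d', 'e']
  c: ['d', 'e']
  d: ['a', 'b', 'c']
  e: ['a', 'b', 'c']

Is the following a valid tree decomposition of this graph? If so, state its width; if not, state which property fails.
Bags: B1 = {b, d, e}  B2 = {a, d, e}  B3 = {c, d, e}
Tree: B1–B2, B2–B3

Checking the three conditions: (i) the bags cover all of {a, b, c, d, e}; (ii) for each edge, some bag contains both endpoints; (iii) the bags containing any fixed vertex form a subtree. All hold, so the decomposition is valid with width 3 − 1 = 2.

Yes; width 2.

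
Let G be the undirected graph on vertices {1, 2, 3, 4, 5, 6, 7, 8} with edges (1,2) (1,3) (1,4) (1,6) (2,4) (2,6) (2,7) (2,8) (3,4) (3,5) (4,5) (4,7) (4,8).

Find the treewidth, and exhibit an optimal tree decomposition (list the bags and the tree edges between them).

The largest bag has 3 vertices, giving width 2; this decomposition certifies tw(G) ≤ 2. Conversely, {2, 4, 8} is a clique of size 3, and the vertices of any clique must share a bag in every tree decomposition; so some bag has ≥ 3 vertices and tw(G) ≥ 2. The upper and lower bounds meet at 2, so that is the treewidth.

Treewidth 2.
Bags: B1 = {2, 4, 7}  B2 = {1, 2, 4}  B3 = {2, 4, 8}  B4 = {1, 3, 4}  B5 = {1, 2, 6}  B6 = {3, 4, 5}
Tree: B1–B2, B1–B3, B2–B4, B2–B5, B4–B6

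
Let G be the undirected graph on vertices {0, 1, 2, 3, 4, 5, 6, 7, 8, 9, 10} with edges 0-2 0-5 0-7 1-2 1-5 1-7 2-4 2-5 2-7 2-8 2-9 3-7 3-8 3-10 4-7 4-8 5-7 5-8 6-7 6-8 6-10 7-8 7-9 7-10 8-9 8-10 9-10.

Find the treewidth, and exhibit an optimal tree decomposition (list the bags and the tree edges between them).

Every bag has size at most 4, so the width is 4 − 1 = 3 and tw(G) ≤ 3. For the lower bound, the 4 vertices {0, 2, 5, 7} are pairwise adjacent, and any tree decomposition puts a clique entirely inside one bag — forcing width ≥ 3. Hence tw(G) = 3 exactly.

Treewidth 3.
Bags: B1 = {2, 7, 8, 9}  B2 = {2, 5, 7, 8}  B3 = {7, 8, 9, 10}  B4 = {3, 7, 8, 10}  B5 = {0, 2, 5, 7}  B6 = {6, 7, 8, 10}  B7 = {1, 2, 5, 7}  B8 = {2, 4, 7, 8}
Tree: B1–B2, B1–B3, B3–B4, B2–B5, B4–B6, B2–B7, B1–B8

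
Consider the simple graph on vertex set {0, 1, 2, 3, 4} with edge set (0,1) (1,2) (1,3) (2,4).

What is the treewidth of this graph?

1

A width-1 tree decomposition is:
Bags: B1 = {1, 2}  B2 = {0, 1}  B3 = {2, 4}  B4 = {1, 3}
Tree: B1–B2, B1–B3, B1–B4
The largest bag has 2 vertices, giving width 1; this decomposition certifies tw(G) ≤ 1. Since G has at least one edge (e.g. 1–2), it is not an edgeless graph, so tw(G) ≥ 1. Combining the bounds, tw(G) = 1.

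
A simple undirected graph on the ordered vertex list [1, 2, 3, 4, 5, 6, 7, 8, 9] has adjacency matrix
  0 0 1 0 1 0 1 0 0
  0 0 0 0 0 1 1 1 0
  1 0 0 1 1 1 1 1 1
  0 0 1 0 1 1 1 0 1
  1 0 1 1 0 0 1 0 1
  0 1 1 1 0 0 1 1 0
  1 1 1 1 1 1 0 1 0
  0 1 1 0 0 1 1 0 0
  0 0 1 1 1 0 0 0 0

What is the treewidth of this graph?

3

A width-3 tree decomposition is:
Bags: B1 = {3, 4, 5, 7}  B2 = {3, 4, 5, 9}  B3 = {3, 4, 6, 7}  B4 = {1, 3, 5, 7}  B5 = {3, 6, 7, 8}  B6 = {2, 6, 7, 8}
Tree: B1–B2, B1–B3, B1–B4, B3–B5, B5–B6
Each bag holds 4 vertices, so the decomposition has width 3, which upper-bounds the treewidth. Conversely, {2, 6, 7, 8} is a clique of size 4, and the vertices of any clique must share a bag in every tree decomposition; so some bag has ≥ 4 vertices and tw(G) ≥ 3. The upper and lower bounds meet at 3, so that is the treewidth.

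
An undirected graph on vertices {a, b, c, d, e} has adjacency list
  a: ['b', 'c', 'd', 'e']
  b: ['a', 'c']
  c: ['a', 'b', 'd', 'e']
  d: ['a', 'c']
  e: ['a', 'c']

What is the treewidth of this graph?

2

A width-2 tree decomposition is:
Bags: B1 = {a, c, d}  B2 = {a, b, c}  B3 = {a, c, e}
Tree: B1–B2, B2–B3
Every bag has size at most 3, so the width is 3 − 1 = 2 and tw(G) ≤ 2. On the other hand G contains the 3-clique {a, c, d}. A clique must lie in a single bag of any decomposition, so no decomposition can have width below 2. Hence tw(G) = 2 exactly.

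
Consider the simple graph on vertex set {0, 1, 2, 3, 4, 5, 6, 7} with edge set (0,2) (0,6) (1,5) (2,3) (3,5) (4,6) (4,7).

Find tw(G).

1

A width-1 tree decomposition is:
Bags: B1 = {4, 7}  B2 = {4, 6}  B3 = {0, 6}  B4 = {0, 2}  B5 = {2, 3}  B6 = {3, 5}  B7 = {1, 5}
Tree: B1–B2, B2–B3, B3–B4, B4–B5, B5–B6, B6–B7
Every bag has size at most 2, so the width is 2 − 1 = 1 and tw(G) ≤ 1. G has an edge, so its treewidth is at least 1. The upper and lower bounds meet at 1, so that is the treewidth.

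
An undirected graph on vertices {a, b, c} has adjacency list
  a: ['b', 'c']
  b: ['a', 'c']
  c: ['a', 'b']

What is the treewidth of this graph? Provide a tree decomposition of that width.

With just one bag of size 3, the width is 3 − 1 = 2, so tw(G) ≤ 2. Conversely, {a, b, c} is a clique of size 3, and the vertices of any clique must share a bag in every tree decomposition; so some bag has ≥ 3 vertices and tw(G) ≥ 2. Combining the bounds, tw(G) = 2.

Treewidth 2.
Bags: B1 = {a, b, c}
Tree: (single bag)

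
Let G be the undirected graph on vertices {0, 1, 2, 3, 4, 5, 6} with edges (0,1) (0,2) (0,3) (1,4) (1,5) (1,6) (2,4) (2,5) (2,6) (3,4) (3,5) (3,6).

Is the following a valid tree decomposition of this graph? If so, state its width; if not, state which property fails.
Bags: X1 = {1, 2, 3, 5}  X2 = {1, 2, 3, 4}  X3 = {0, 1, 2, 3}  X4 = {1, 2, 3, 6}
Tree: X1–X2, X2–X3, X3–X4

Every vertex of G appears in some bag (union = {0, 1, 2, 3, 4, 5, 6}); every edge is covered by a bag; and for each vertex v the set of bags containing v is connected in the bag tree. The decomposition is therefore valid. The largest bag has 4 vertices, so the width is 3.

Yes; width 3.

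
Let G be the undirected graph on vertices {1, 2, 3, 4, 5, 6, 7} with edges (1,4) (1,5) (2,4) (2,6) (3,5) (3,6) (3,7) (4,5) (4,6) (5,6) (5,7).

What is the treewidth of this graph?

2

A width-2 tree decomposition is:
Bags: B1 = {4, 5, 6}  B2 = {3, 5, 6}  B3 = {3, 5, 7}  B4 = {2, 4, 6}  B5 = {1, 4, 5}
Tree: B1–B2, B2–B3, B1–B4, B1–B5
Each bag holds 3 vertices, so the decomposition has width 2, which upper-bounds the treewidth. Conversely, {2, 4, 6} is a clique of size 3, and the vertices of any clique must share a bag in every tree decomposition; so some bag has ≥ 3 vertices and tw(G) ≥ 2. The upper and lower bounds meet at 2, so that is the treewidth.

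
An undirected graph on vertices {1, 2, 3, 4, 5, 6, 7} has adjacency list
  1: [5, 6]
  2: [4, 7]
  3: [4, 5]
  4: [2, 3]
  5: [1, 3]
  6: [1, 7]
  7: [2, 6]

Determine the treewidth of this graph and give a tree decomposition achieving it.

Treewidth 2.
Bags: B1 = {2, 4, 7}  B2 = {3, 4, 7}  B3 = {3, 5, 7}  B4 = {1, 5, 7}  B5 = {1, 6, 7}
Tree: B1–B2, B2–B3, B3–B4, B4–B5

Each bag holds 3 vertices, so the decomposition has width 2, which upper-bounds the treewidth. For the lower bound, G contains the cycle 7–2–4–3–5–1–6–7, so G is not a forest; only forests have treewidth ≤ 1, hence tw(G) ≥ 2. Hence tw(G) = 2 exactly.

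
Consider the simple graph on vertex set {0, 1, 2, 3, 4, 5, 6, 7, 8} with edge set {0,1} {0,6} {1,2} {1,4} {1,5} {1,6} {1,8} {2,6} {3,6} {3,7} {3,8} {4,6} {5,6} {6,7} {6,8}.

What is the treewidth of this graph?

A width-2 tree decomposition is:
Bags: B1 = {0, 1, 6}  B2 = {1, 2, 6}  B3 = {1, 5, 6}  B4 = {1, 6, 8}  B5 = {1, 4, 6}  B6 = {3, 6, 8}  B7 = {3, 6, 7}
Tree: B1–B2, B1–B3, B1–B4, B4–B5, B4–B6, B6–B7
Every bag has size at most 3, so the width is 3 − 1 = 2 and tw(G) ≤ 2. For the lower bound, the 3 vertices {0, 1, 6} are pairwise adjacent, and any tree decomposition puts a clique entirely inside one bag — forcing width ≥ 2. Hence tw(G) = 2 exactly.

2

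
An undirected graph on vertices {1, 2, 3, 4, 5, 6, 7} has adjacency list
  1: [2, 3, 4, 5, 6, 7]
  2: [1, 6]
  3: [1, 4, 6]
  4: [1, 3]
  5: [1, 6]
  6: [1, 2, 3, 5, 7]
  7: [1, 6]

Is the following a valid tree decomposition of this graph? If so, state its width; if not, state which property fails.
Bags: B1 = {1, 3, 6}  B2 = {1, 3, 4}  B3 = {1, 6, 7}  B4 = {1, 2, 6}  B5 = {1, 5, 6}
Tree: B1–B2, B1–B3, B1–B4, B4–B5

Every vertex of G appears in some bag (union = {1, 2, 3, 4, 5, 6, 7}); every edge is covered by a bag; and for each vertex v the set of bags containing v is connected in the bag tree. The decomposition is therefore valid. The largest bag has 3 vertices, so the width is 2.

Yes; width 2.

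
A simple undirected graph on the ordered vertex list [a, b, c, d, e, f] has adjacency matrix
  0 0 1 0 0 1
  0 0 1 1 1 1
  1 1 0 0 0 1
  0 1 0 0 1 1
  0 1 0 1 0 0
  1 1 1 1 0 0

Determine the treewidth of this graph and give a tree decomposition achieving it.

Treewidth 2.
One optimal decomposition is:
Bags: B1 = {b, d, f}  B2 = {b, c, f}  B3 = {a, c, f}  B4 = {b, d, e}
Tree: B1–B2, B2–B3, B1–B4

The largest bag has 3 vertices, giving width 2; this decomposition certifies tw(G) ≤ 2. For the lower bound, the 3 vertices {b, d, e} are pairwise adjacent, and any tree decomposition puts a clique entirely inside one bag — forcing width ≥ 2. Hence tw(G) = 2 exactly.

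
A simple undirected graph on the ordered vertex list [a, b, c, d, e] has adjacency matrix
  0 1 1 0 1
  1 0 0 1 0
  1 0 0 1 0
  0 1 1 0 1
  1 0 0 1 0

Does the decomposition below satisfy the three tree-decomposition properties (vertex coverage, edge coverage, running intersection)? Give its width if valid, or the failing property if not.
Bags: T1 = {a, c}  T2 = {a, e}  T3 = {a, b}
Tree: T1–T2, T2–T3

A tree decomposition must satisfy three properties: every vertex lies in some bag; for every edge, both endpoints lie together in some bag; and for every vertex, the bags containing it form a connected subtree. Here vertex d appears in no bag, so the decomposition is invalid.

No — vertex d appears in no bag.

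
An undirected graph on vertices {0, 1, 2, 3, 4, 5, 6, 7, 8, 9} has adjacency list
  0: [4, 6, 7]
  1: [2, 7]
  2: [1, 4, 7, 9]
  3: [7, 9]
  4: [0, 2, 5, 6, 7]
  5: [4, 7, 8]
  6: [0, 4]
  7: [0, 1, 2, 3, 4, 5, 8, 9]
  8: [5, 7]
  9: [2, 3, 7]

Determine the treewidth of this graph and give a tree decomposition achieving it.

Each bag holds 3 vertices, so the decomposition has width 2, which upper-bounds the treewidth. Conversely, {0, 4, 6} is a clique of size 3, and the vertices of any clique must share a bag in every tree decomposition; so some bag has ≥ 3 vertices and tw(G) ≥ 2. Therefore the treewidth is 2.

Treewidth 2.
One optimal decomposition is:
Bags: B1 = {2, 4, 7}  B2 = {1, 2, 7}  B3 = {2, 7, 9}  B4 = {0, 4, 7}  B5 = {0, 4, 6}  B6 = {4, 5, 7}  B7 = {5, 7, 8}  B8 = {3, 7, 9}
Tree: B1–B2, B2–B3, B1–B4, B4–B5, B4–B6, B6–B7, B3–B8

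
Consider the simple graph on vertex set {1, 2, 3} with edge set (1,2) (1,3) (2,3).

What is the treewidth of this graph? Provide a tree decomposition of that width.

A single bag containing all 3 vertices is trivially a valid decomposition of width 2. For the lower bound, the 3 vertices {1, 2, 3} are pairwise adjacent, and any tree decomposition puts a clique entirely inside one bag — forcing width ≥ 2. Therefore the treewidth is 2.

Treewidth 2.
One such decomposition:
Bags: B1 = {1, 2, 3}
Tree: (single bag)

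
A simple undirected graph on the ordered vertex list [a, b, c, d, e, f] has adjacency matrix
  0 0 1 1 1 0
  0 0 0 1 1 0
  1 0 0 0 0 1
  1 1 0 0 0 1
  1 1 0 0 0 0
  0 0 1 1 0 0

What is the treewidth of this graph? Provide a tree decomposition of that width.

Treewidth 2.
One such decomposition:
Bags: B1 = {b, d, e}  B2 = {a, d, e}  B3 = {a, d, f}  B4 = {a, c, f}
Tree: B1–B2, B2–B3, B3–B4

Every bag has size at most 3, so the width is 3 − 1 = 2 and tw(G) ≤ 2. Since b–e–a–d–b is a cycle in G, G is not acyclic. Forests are exactly the graphs of treewidth ≤ 1, so tw(G) ≥ 2. Hence tw(G) = 2 exactly.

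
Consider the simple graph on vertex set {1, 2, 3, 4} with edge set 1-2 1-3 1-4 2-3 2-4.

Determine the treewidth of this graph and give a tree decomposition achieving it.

Each bag holds 3 vertices, so the decomposition has width 2, which upper-bounds the treewidth. For the lower bound, the 3 vertices {1, 2, 3} are pairwise adjacent, and any tree decomposition puts a clique entirely inside one bag — forcing width ≥ 2. Therefore the treewidth is 2.

Treewidth 2.
One optimal decomposition is:
Bags: B1 = {1, 2, 4}  B2 = {1, 2, 3}
Tree: B1–B2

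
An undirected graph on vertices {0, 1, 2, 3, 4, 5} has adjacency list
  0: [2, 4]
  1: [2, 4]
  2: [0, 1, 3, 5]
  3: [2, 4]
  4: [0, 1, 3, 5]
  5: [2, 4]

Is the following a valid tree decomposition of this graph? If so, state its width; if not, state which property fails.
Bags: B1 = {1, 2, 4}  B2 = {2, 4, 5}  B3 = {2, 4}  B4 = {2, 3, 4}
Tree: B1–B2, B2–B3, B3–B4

A tree decomposition must satisfy three properties: every vertex lies in some bag; for every edge, both endpoints lie together in some bag; and for every vertex, the bags containing it form a connected subtree. Here vertex 0 appears in no bag, so the decomposition is invalid.

No — vertex 0 appears in no bag.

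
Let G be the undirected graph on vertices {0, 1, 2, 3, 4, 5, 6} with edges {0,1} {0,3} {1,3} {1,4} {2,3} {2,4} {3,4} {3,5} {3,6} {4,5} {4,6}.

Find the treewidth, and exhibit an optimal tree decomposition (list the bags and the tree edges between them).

Each bag holds 3 vertices, so the decomposition has width 2, which upper-bounds the treewidth. For the lower bound, the 3 vertices {0, 1, 3} are pairwise adjacent, and any tree decomposition puts a clique entirely inside one bag — forcing width ≥ 2. Combining the bounds, tw(G) = 2.

Treewidth 2.
Bags: B1 = {1, 3, 4}  B2 = {3, 4, 6}  B3 = {3, 4, 5}  B4 = {2, 3, 4}  B5 = {0, 1, 3}
Tree: B1–B2, B1–B3, B2–B4, B1–B5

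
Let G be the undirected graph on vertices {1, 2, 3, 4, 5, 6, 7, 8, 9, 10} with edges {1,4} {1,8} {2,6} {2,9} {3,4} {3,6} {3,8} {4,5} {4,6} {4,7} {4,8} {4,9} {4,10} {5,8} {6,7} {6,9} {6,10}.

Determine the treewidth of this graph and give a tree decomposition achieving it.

Every bag has size at most 3, so the width is 3 − 1 = 2 and tw(G) ≤ 2. Conversely, {2, 6, 9} is a clique of size 3, and the vertices of any clique must share a bag in every tree decomposition; so some bag has ≥ 3 vertices and tw(G) ≥ 2. The upper and lower bounds meet at 2, so that is the treewidth.

Treewidth 2.
One such decomposition:
Bags: B1 = {3, 4, 8}  B2 = {3, 4, 6}  B3 = {4, 6, 10}  B4 = {4, 6, 7}  B5 = {4, 6, 9}  B6 = {4, 5, 8}  B7 = {1, 4, 8}  B8 = {2, 6, 9}
Tree: B1–B2, B2–B3, B2–B4, B3–B5, B1–B6, B6–B7, B5–B8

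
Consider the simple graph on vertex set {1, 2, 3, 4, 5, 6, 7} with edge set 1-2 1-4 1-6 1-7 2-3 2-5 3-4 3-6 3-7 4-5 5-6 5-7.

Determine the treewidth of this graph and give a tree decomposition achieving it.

Each bag holds 4 vertices, so the decomposition has width 3, which upper-bounds the treewidth. For the lower bound: the 4 vertex sets {2,5}, {3,7}, {1}, {4} are disjoint, each induces a connected subgraph, and every pair is joined by at least one edge of G. Contracting each set to a single vertex therefore yields K_{4} as a minor, and since treewidth is minor-monotone, tw(G) ≥ tw(K_{4}) = 3. Therefore the treewidth is 3.

Treewidth 3.
Bags: B1 = {1, 2, 3, 5}  B2 = {1, 3, 5, 7}  B3 = {1, 3, 4, 5}  B4 = {1, 3, 5, 6}
Tree: B1–B2, B2–B3, B3–B4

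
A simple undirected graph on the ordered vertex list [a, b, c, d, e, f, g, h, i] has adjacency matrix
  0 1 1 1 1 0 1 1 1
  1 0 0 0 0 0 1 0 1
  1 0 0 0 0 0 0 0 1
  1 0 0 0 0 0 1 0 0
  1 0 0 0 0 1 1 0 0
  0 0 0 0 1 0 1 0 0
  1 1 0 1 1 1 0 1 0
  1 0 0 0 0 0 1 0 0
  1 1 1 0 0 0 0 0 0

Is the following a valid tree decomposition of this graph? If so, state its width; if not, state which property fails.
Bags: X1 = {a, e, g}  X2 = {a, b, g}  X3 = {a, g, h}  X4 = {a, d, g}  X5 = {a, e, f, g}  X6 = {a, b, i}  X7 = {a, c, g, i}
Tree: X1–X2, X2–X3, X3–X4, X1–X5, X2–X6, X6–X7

No — bags containing vertex g are not connected in the tree.

A tree decomposition must satisfy three properties: every vertex lies in some bag; for every edge, both endpoints lie together in some bag; and for every vertex, the bags containing it form a connected subtree. Here bags containing vertex g are not connected in the tree, so the decomposition is invalid.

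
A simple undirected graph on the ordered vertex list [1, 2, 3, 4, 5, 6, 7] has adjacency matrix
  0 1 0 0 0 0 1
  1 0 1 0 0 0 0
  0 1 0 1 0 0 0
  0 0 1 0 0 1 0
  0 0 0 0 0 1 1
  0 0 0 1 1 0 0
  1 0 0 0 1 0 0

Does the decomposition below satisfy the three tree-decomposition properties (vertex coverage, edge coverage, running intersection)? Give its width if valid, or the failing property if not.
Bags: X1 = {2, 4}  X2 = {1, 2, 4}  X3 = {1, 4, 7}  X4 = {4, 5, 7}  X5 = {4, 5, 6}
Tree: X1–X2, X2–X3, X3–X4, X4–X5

A tree decomposition must satisfy three properties: every vertex lies in some bag; for every edge, both endpoints lie together in some bag; and for every vertex, the bags containing it form a connected subtree. Here vertex 3 appears in no bag, so the decomposition is invalid.

No — vertex 3 appears in no bag.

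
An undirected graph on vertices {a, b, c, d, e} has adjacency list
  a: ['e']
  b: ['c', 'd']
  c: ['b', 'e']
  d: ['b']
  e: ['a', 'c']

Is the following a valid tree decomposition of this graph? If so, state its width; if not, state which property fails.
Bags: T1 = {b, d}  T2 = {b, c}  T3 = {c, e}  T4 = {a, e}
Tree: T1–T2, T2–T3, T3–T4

Every vertex of G appears in some bag (union = {a, b, c, d, e}); every edge is covered by a bag; and for each vertex v the set of bags containing v is connected in the bag tree. The decomposition is therefore valid. The largest bag has 2 vertices, so the width is 1.

Yes; width 1.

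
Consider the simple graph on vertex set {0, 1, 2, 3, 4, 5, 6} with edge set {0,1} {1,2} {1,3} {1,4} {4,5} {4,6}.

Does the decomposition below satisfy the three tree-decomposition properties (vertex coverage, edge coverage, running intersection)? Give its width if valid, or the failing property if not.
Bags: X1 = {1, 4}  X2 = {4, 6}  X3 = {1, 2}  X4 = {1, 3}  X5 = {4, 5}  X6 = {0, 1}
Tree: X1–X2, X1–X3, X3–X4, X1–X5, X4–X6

Vertex coverage: the bags together contain {0, 1, 2, 3, 4, 5, 6}, the full vertex set. Edge coverage: each edge of G has both endpoints in at least one bag. Running intersection: for every vertex, the bags containing it form a connected subtree. All three properties hold, so this is a valid tree decomposition of width max|bag| − 1 = 1, and hence tw(G) ≤ 1.

Yes; width 1.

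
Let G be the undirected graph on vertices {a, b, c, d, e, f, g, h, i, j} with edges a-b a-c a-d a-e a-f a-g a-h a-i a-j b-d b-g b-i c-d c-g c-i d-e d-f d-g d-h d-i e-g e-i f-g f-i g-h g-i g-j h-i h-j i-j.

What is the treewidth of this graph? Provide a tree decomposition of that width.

Treewidth 4.
One such decomposition:
Bags: B1 = {a, d, g, h, i}  B2 = {a, g, h, i, j}  B3 = {a, c, d, g, i}  B4 = {a, d, f, g, i}  B5 = {a, b, d, g, i}  B6 = {a, d, e, g, i}
Tree: B1–B2, B1–B3, B3–B4, B4–B5, B4–B6

Each bag holds 5 vertices, so the decomposition has width 4, which upper-bounds the treewidth. Conversely, {a, d, f, g, i} is a clique of size 5, and the vertices of any clique must share a bag in every tree decomposition; so some bag has ≥ 5 vertices and tw(G) ≥ 4. Hence tw(G) = 4 exactly.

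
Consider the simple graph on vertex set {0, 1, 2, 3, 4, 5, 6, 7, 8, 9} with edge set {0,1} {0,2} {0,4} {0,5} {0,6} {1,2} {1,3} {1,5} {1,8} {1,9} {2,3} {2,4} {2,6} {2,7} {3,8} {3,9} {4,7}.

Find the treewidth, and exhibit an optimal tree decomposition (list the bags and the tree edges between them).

Treewidth 2.
One such decomposition:
Bags: B1 = {0, 1, 2}  B2 = {0, 2, 4}  B3 = {1, 2, 3}  B4 = {1, 3, 8}  B5 = {1, 3, 9}  B6 = {0, 2, 6}  B7 = {2, 4, 7}  B8 = {0, 1, 5}
Tree: B1–B2, B1–B3, B3–B4, B4–B5, B2–B6, B2–B7, B1–B8

The largest bag has 3 vertices, giving width 2; this decomposition certifies tw(G) ≤ 2. Conversely, {0, 1, 2} is a clique of size 3, and the vertices of any clique must share a bag in every tree decomposition; so some bag has ≥ 3 vertices and tw(G) ≥ 2. Therefore the treewidth is 2.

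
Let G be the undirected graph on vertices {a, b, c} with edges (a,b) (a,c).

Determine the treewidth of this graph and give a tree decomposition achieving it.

Every bag has size at most 2, so the width is 2 − 1 = 1 and tw(G) ≤ 1. Any graph with an edge has treewidth ≥ 1, and G has the edge a–b. Hence tw(G) = 1 exactly.

Treewidth 1.
One such decomposition:
Bags: B1 = {a, b}  B2 = {a, c}
Tree: B1–B2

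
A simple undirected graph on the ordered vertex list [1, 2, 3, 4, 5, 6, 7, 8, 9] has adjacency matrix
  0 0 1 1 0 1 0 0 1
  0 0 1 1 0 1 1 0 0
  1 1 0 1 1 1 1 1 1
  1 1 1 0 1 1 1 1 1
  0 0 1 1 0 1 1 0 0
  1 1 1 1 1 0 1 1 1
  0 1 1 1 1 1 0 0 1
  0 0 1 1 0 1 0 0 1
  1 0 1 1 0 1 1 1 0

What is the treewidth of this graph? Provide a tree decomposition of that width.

Treewidth 4.
One optimal decomposition is:
Bags: B1 = {3, 4, 6, 7, 9}  B2 = {3, 4, 6, 8, 9}  B3 = {2, 3, 4, 6, 7}  B4 = {1, 3, 4, 6, 9}  B5 = {3, 4, 5, 6, 7}
Tree: B1–B2, B1–B3, B1–B4, B1–B5

Each bag holds 5 vertices, so the decomposition has width 4, which upper-bounds the treewidth. For the lower bound, the 5 vertices {3, 4, 6, 8, 9} are pairwise adjacent, and any tree decomposition puts a clique entirely inside one bag — forcing width ≥ 4. Hence tw(G) = 4 exactly.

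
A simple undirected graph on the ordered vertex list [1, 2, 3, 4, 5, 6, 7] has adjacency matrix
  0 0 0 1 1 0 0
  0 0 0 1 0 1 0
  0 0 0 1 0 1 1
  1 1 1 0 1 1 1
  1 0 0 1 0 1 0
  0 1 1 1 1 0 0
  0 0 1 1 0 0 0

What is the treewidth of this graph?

2

A width-2 tree decomposition is:
Bags: B1 = {2, 4, 6}  B2 = {3, 4, 6}  B3 = {3, 4, 7}  B4 = {4, 5, 6}  B5 = {1, 4, 5}
Tree: B1–B2, B2–B3, B2–B4, B4–B5
Each bag holds 3 vertices, so the decomposition has width 2, which upper-bounds the treewidth. On the other hand G contains the 3-clique {1, 4, 5}. A clique must lie in a single bag of any decomposition, so no decomposition can have width below 2. Therefore the treewidth is 2.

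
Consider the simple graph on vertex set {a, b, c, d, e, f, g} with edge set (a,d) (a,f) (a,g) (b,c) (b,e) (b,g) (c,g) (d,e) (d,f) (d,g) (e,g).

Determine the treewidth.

2

A width-2 tree decomposition is:
Bags: B1 = {b, c, g}  B2 = {b, e, g}  B3 = {d, e, g}  B4 = {a, d, g}  B5 = {a, d, f}
Tree: B1–B2, B2–B3, B3–B4, B4–B5
The largest bag has 3 vertices, giving width 2; this decomposition certifies tw(G) ≤ 2. On the other hand G contains the 3-clique {d, e, g}. A clique must lie in a single bag of any decomposition, so no decomposition can have width below 2. Hence tw(G) = 2 exactly.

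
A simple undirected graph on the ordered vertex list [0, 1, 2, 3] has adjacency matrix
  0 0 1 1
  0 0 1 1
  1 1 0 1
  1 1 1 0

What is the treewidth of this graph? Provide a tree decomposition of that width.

Treewidth 2.
One such decomposition:
Bags: B1 = {0, 2, 3}  B2 = {1, 2, 3}
Tree: B1–B2

The largest bag has 3 vertices, giving width 2; this decomposition certifies tw(G) ≤ 2. For the lower bound, the 3 vertices {0, 2, 3} are pairwise adjacent, and any tree decomposition puts a clique entirely inside one bag — forcing width ≥ 2. Combining the bounds, tw(G) = 2.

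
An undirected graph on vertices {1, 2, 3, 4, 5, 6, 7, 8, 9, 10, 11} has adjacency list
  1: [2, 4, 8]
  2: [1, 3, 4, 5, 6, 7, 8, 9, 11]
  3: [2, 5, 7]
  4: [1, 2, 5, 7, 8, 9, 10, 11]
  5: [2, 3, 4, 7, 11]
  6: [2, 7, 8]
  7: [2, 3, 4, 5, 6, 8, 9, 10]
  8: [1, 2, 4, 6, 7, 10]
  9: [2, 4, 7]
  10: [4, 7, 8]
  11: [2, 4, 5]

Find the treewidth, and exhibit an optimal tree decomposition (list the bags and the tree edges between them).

Every bag has size at most 4, so the width is 4 − 1 = 3 and tw(G) ≤ 3. For the lower bound, the 4 vertices {2, 3, 5, 7} are pairwise adjacent, and any tree decomposition puts a clique entirely inside one bag — forcing width ≥ 3. Combining the bounds, tw(G) = 3.

Treewidth 3.
Bags: B1 = {2, 4, 5, 7}  B2 = {2, 4, 7, 8}  B3 = {2, 4, 7, 9}  B4 = {1, 2, 4, 8}  B5 = {4, 7, 8, 10}  B6 = {2, 4, 5, 11}  B7 = {2, 3, 5, 7}  B8 = {2, 6, 7, 8}
Tree: B1–B2, B2–B3, B2–B4, B2–B5, B1–B6, B1–B7, B2–B8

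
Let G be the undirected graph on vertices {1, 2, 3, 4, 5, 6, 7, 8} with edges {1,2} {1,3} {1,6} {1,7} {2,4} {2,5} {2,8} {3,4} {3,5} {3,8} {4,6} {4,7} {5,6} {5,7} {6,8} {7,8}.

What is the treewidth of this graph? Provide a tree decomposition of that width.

Every bag has size at most 5, so the width is 5 − 1 = 4 and tw(G) ≤ 4. For the lower bound: the 5 vertex sets {1,2}, {3,4}, {6,8}, {7}, {5} are disjoint, each induces a connected subgraph, and every pair is joined by at least one edge of G. Contracting each set to a single vertex therefore yields K_{5} as a minor, and since treewidth is minor-monotone, tw(G) ≥ tw(K_{5}) = 4. Hence tw(G) = 4 exactly.

Treewidth 4.
One such decomposition:
Bags: B1 = {1, 2, 3, 6, 7}  B2 = {2, 3, 4, 6, 7}  B3 = {2, 3, 6, 7, 8}  B4 = {2, 3, 5, 6, 7}
Tree: B1–B2, B2–B3, B3–B4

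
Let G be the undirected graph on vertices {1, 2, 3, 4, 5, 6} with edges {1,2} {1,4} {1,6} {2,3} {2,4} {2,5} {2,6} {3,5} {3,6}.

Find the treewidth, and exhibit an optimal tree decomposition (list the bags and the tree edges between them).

Treewidth 2.
One optimal decomposition is:
Bags: B1 = {1, 2, 6}  B2 = {2, 3, 6}  B3 = {1, 2, 4}  B4 = {2, 3, 5}
Tree: B1–B2, B1–B3, B2–B4

The largest bag has 3 vertices, giving width 2; this decomposition certifies tw(G) ≤ 2. Conversely, {1, 2, 4} is a clique of size 3, and the vertices of any clique must share a bag in every tree decomposition; so some bag has ≥ 3 vertices and tw(G) ≥ 2. Combining the bounds, tw(G) = 2.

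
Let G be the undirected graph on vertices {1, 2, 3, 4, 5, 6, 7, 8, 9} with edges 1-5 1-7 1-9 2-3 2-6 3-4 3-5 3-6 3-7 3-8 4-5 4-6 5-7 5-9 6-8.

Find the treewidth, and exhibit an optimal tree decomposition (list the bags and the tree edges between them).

Treewidth 2.
One optimal decomposition is:
Bags: B1 = {3, 4, 5}  B2 = {3, 5, 7}  B3 = {3, 4, 6}  B4 = {1, 5, 7}  B5 = {2, 3, 6}  B6 = {1, 5, 9}  B7 = {3, 6, 8}
Tree: B1–B2, B1–B3, B2–B4, B3–B5, B4–B6, B5–B7

The largest bag has 3 vertices, giving width 2; this decomposition certifies tw(G) ≤ 2. For the lower bound, the 3 vertices {1, 5, 9} are pairwise adjacent, and any tree decomposition puts a clique entirely inside one bag — forcing width ≥ 2. The upper and lower bounds meet at 2, so that is the treewidth.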